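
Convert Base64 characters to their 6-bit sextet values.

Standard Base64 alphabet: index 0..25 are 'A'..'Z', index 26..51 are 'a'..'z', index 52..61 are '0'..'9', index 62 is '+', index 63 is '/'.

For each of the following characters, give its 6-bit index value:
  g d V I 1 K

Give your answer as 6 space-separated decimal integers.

Answer: 32 29 21 8 53 10

Derivation:
'g': a..z range, 26 + ord('g') − ord('a') = 32
'd': a..z range, 26 + ord('d') − ord('a') = 29
'V': A..Z range, ord('V') − ord('A') = 21
'I': A..Z range, ord('I') − ord('A') = 8
'1': 0..9 range, 52 + ord('1') − ord('0') = 53
'K': A..Z range, ord('K') − ord('A') = 10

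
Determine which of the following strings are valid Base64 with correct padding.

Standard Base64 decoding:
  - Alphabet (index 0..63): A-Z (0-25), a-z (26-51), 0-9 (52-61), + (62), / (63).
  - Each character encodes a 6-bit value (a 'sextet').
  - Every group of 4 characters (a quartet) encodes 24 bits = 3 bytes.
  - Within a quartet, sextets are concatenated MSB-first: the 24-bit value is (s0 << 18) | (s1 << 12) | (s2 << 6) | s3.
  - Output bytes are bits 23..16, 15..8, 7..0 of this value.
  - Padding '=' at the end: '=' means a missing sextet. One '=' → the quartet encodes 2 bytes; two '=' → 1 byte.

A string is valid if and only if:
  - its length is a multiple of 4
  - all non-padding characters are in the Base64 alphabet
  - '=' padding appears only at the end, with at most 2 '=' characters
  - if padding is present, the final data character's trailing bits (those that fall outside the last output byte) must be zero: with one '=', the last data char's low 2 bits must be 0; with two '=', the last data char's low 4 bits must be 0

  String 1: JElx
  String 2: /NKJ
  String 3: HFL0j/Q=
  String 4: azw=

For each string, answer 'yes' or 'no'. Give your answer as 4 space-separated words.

String 1: 'JElx' → valid
String 2: '/NKJ' → valid
String 3: 'HFL0j/Q=' → valid
String 4: 'azw=' → valid

Answer: yes yes yes yes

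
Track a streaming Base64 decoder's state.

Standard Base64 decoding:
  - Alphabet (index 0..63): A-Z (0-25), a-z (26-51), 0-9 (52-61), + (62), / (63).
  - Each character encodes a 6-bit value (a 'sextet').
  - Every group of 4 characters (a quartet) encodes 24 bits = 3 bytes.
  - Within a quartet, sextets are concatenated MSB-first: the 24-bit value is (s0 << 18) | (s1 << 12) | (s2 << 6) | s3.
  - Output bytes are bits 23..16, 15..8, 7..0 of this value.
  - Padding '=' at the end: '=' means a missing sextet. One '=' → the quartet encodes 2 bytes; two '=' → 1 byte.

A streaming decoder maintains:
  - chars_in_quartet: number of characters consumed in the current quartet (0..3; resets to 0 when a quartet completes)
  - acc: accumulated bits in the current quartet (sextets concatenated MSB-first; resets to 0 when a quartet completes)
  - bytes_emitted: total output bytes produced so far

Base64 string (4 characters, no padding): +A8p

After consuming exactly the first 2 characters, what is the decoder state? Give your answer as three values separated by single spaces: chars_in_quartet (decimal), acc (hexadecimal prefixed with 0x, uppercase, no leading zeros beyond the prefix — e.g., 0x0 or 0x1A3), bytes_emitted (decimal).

Answer: 2 0xF80 0

Derivation:
After char 0 ('+'=62): chars_in_quartet=1 acc=0x3E bytes_emitted=0
After char 1 ('A'=0): chars_in_quartet=2 acc=0xF80 bytes_emitted=0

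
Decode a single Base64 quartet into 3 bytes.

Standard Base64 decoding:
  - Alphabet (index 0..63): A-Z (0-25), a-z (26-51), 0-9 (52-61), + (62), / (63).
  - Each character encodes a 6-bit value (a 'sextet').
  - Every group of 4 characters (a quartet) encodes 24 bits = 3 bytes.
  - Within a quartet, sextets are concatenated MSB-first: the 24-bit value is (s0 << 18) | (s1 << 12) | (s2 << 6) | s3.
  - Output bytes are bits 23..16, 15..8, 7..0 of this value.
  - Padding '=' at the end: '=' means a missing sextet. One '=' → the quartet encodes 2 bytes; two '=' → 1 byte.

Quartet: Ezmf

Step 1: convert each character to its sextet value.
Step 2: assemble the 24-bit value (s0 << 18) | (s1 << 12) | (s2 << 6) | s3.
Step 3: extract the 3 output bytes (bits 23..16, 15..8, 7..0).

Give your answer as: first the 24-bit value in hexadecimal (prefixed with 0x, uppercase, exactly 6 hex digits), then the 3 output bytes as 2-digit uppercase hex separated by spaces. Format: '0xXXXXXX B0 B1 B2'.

Answer: 0x13399F 13 39 9F

Derivation:
Sextets: E=4, z=51, m=38, f=31
24-bit: (4<<18) | (51<<12) | (38<<6) | 31
      = 0x100000 | 0x033000 | 0x000980 | 0x00001F
      = 0x13399F
Bytes: (v>>16)&0xFF=13, (v>>8)&0xFF=39, v&0xFF=9F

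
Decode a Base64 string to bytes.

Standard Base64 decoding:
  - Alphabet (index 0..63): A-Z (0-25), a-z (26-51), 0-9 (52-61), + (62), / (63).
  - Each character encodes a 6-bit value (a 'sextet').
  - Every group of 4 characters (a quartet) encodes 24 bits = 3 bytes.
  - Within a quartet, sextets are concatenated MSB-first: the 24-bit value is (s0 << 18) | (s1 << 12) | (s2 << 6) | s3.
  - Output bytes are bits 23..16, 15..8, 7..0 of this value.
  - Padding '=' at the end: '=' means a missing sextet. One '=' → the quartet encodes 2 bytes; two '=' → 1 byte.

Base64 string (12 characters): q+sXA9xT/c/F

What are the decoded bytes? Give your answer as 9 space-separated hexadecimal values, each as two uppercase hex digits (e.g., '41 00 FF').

After char 0 ('q'=42): chars_in_quartet=1 acc=0x2A bytes_emitted=0
After char 1 ('+'=62): chars_in_quartet=2 acc=0xABE bytes_emitted=0
After char 2 ('s'=44): chars_in_quartet=3 acc=0x2AFAC bytes_emitted=0
After char 3 ('X'=23): chars_in_quartet=4 acc=0xABEB17 -> emit AB EB 17, reset; bytes_emitted=3
After char 4 ('A'=0): chars_in_quartet=1 acc=0x0 bytes_emitted=3
After char 5 ('9'=61): chars_in_quartet=2 acc=0x3D bytes_emitted=3
After char 6 ('x'=49): chars_in_quartet=3 acc=0xF71 bytes_emitted=3
After char 7 ('T'=19): chars_in_quartet=4 acc=0x3DC53 -> emit 03 DC 53, reset; bytes_emitted=6
After char 8 ('/'=63): chars_in_quartet=1 acc=0x3F bytes_emitted=6
After char 9 ('c'=28): chars_in_quartet=2 acc=0xFDC bytes_emitted=6
After char 10 ('/'=63): chars_in_quartet=3 acc=0x3F73F bytes_emitted=6
After char 11 ('F'=5): chars_in_quartet=4 acc=0xFDCFC5 -> emit FD CF C5, reset; bytes_emitted=9

Answer: AB EB 17 03 DC 53 FD CF C5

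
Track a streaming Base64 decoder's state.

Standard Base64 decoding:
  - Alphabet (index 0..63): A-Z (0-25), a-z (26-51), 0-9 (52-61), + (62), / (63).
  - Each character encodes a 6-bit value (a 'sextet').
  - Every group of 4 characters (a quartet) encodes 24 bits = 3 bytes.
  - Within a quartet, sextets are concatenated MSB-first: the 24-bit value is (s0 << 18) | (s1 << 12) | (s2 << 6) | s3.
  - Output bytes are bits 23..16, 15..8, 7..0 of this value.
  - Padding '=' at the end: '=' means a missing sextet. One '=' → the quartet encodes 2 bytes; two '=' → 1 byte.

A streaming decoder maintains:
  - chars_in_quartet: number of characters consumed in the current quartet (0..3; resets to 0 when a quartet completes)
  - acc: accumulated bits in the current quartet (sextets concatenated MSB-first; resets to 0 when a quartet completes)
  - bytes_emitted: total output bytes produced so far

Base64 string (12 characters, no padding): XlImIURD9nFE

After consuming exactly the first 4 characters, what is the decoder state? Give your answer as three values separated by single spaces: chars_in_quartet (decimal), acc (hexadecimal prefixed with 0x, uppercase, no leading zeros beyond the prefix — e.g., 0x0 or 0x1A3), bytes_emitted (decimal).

Answer: 0 0x0 3

Derivation:
After char 0 ('X'=23): chars_in_quartet=1 acc=0x17 bytes_emitted=0
After char 1 ('l'=37): chars_in_quartet=2 acc=0x5E5 bytes_emitted=0
After char 2 ('I'=8): chars_in_quartet=3 acc=0x17948 bytes_emitted=0
After char 3 ('m'=38): chars_in_quartet=4 acc=0x5E5226 -> emit 5E 52 26, reset; bytes_emitted=3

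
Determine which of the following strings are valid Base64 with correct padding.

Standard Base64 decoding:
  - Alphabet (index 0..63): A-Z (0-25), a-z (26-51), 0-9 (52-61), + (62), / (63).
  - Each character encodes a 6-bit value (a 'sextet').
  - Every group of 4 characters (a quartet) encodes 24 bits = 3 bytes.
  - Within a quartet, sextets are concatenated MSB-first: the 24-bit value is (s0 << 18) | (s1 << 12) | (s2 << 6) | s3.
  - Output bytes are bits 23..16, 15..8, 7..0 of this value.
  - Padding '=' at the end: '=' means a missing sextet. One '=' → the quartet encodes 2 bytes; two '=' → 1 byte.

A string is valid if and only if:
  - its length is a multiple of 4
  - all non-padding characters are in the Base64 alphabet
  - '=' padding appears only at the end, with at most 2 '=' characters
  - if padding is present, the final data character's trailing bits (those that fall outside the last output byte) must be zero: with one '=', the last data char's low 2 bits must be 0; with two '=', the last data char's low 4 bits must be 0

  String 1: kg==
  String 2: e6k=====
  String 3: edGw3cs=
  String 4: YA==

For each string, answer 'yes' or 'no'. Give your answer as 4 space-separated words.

Answer: yes no yes yes

Derivation:
String 1: 'kg==' → valid
String 2: 'e6k=====' → invalid (5 pad chars (max 2))
String 3: 'edGw3cs=' → valid
String 4: 'YA==' → valid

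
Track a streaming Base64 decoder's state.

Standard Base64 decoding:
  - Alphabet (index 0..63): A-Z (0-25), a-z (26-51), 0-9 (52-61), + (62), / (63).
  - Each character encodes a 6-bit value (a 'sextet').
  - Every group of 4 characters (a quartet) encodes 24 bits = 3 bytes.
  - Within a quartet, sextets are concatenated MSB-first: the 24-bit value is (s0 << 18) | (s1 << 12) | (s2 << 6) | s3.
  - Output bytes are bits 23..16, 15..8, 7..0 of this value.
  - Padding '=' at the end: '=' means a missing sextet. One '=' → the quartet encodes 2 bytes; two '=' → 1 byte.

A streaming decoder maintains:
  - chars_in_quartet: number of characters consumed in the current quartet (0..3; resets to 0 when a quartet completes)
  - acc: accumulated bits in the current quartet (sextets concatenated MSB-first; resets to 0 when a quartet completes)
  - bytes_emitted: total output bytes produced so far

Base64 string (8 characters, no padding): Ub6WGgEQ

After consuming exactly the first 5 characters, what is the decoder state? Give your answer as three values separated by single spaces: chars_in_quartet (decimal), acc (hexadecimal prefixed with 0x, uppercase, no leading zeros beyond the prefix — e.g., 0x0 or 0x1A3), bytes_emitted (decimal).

After char 0 ('U'=20): chars_in_quartet=1 acc=0x14 bytes_emitted=0
After char 1 ('b'=27): chars_in_quartet=2 acc=0x51B bytes_emitted=0
After char 2 ('6'=58): chars_in_quartet=3 acc=0x146FA bytes_emitted=0
After char 3 ('W'=22): chars_in_quartet=4 acc=0x51BE96 -> emit 51 BE 96, reset; bytes_emitted=3
After char 4 ('G'=6): chars_in_quartet=1 acc=0x6 bytes_emitted=3

Answer: 1 0x6 3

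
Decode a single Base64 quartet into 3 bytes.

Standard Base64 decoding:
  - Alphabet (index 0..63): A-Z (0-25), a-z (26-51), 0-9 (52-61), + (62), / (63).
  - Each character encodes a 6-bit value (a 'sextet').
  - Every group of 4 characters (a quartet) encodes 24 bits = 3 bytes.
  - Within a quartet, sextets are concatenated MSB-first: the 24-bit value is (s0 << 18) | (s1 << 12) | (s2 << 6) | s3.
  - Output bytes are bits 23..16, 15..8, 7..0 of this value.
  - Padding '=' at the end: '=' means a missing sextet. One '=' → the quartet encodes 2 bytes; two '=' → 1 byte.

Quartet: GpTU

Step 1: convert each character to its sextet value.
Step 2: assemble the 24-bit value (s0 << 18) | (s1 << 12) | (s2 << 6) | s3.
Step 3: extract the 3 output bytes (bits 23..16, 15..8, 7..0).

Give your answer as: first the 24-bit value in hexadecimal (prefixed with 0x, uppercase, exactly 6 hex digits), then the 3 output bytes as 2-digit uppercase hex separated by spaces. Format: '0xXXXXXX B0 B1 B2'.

Answer: 0x1A94D4 1A 94 D4

Derivation:
Sextets: G=6, p=41, T=19, U=20
24-bit: (6<<18) | (41<<12) | (19<<6) | 20
      = 0x180000 | 0x029000 | 0x0004C0 | 0x000014
      = 0x1A94D4
Bytes: (v>>16)&0xFF=1A, (v>>8)&0xFF=94, v&0xFF=D4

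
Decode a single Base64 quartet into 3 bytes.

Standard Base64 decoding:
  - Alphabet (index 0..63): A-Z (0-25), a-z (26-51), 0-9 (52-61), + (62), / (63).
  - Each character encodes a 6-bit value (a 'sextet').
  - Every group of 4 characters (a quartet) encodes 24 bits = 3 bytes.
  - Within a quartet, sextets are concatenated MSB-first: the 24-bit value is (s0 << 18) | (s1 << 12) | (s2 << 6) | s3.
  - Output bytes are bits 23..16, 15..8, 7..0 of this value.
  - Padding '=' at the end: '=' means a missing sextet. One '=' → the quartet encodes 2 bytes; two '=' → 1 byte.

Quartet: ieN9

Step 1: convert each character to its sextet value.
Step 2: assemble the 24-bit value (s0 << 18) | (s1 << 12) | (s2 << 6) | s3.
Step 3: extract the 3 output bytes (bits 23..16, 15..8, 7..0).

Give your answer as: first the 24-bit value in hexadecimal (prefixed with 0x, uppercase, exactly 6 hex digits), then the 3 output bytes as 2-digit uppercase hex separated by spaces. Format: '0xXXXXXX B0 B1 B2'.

Answer: 0x89E37D 89 E3 7D

Derivation:
Sextets: i=34, e=30, N=13, 9=61
24-bit: (34<<18) | (30<<12) | (13<<6) | 61
      = 0x880000 | 0x01E000 | 0x000340 | 0x00003D
      = 0x89E37D
Bytes: (v>>16)&0xFF=89, (v>>8)&0xFF=E3, v&0xFF=7D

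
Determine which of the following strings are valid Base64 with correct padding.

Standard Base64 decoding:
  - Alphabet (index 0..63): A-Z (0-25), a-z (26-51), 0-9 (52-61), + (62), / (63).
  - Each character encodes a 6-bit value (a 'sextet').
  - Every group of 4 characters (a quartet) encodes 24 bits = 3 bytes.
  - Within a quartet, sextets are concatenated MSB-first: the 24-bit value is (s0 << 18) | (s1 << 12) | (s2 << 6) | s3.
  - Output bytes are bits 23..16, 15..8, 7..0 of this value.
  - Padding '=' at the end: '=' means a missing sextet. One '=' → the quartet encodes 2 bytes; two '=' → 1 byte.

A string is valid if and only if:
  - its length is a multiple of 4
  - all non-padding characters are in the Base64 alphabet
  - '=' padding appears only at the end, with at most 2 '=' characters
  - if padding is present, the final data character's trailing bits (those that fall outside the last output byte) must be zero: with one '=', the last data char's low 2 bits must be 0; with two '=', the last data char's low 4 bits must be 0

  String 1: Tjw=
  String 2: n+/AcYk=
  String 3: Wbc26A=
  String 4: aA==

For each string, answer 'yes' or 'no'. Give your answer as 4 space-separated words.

Answer: yes yes no yes

Derivation:
String 1: 'Tjw=' → valid
String 2: 'n+/AcYk=' → valid
String 3: 'Wbc26A=' → invalid (len=7 not mult of 4)
String 4: 'aA==' → valid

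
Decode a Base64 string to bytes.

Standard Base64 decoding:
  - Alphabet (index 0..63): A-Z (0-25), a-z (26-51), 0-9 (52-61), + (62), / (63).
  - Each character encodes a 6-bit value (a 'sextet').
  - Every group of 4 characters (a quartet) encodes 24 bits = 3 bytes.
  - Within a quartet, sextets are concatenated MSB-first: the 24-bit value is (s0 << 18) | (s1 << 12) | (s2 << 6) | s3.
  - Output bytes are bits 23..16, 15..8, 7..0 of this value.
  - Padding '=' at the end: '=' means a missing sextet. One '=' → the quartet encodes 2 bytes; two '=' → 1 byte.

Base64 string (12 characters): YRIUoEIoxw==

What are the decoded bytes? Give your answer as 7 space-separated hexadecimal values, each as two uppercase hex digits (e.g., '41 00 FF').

Answer: 61 12 14 A0 42 28 C7

Derivation:
After char 0 ('Y'=24): chars_in_quartet=1 acc=0x18 bytes_emitted=0
After char 1 ('R'=17): chars_in_quartet=2 acc=0x611 bytes_emitted=0
After char 2 ('I'=8): chars_in_quartet=3 acc=0x18448 bytes_emitted=0
After char 3 ('U'=20): chars_in_quartet=4 acc=0x611214 -> emit 61 12 14, reset; bytes_emitted=3
After char 4 ('o'=40): chars_in_quartet=1 acc=0x28 bytes_emitted=3
After char 5 ('E'=4): chars_in_quartet=2 acc=0xA04 bytes_emitted=3
After char 6 ('I'=8): chars_in_quartet=3 acc=0x28108 bytes_emitted=3
After char 7 ('o'=40): chars_in_quartet=4 acc=0xA04228 -> emit A0 42 28, reset; bytes_emitted=6
After char 8 ('x'=49): chars_in_quartet=1 acc=0x31 bytes_emitted=6
After char 9 ('w'=48): chars_in_quartet=2 acc=0xC70 bytes_emitted=6
Padding '==': partial quartet acc=0xC70 -> emit C7; bytes_emitted=7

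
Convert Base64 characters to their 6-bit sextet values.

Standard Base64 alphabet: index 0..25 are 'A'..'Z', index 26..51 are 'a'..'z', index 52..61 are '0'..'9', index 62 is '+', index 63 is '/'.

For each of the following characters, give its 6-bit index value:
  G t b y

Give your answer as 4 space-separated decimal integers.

'G': A..Z range, ord('G') − ord('A') = 6
't': a..z range, 26 + ord('t') − ord('a') = 45
'b': a..z range, 26 + ord('b') − ord('a') = 27
'y': a..z range, 26 + ord('y') − ord('a') = 50

Answer: 6 45 27 50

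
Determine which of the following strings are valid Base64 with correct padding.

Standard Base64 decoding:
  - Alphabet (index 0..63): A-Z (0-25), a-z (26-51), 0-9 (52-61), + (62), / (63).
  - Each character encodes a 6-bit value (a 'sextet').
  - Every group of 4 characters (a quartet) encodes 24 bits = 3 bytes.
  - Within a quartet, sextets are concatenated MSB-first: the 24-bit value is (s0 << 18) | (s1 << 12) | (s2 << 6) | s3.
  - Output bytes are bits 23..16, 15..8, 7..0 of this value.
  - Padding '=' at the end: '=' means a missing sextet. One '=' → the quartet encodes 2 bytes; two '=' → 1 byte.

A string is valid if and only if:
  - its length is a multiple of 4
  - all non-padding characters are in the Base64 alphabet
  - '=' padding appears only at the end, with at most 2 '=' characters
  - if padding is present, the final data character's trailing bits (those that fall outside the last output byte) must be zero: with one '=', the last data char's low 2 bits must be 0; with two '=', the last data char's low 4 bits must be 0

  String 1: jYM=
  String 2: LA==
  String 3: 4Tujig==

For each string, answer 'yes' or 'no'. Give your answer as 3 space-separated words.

Answer: yes yes yes

Derivation:
String 1: 'jYM=' → valid
String 2: 'LA==' → valid
String 3: '4Tujig==' → valid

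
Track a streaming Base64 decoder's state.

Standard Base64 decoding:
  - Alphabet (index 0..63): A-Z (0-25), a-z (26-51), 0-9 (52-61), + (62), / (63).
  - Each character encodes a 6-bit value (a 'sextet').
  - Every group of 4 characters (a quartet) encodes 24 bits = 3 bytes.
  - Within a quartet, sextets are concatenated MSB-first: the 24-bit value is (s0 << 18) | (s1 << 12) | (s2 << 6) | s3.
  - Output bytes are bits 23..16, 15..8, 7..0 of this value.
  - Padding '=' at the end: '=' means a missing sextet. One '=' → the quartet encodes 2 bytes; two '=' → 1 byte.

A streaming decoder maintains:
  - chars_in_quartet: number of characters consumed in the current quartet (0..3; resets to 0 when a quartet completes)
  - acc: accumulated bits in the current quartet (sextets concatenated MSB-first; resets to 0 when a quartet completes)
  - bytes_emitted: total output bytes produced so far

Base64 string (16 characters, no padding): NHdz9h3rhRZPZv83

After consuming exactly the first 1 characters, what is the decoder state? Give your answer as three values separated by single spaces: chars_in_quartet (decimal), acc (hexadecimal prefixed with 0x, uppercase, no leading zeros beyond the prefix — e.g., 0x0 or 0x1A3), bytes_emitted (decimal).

Answer: 1 0xD 0

Derivation:
After char 0 ('N'=13): chars_in_quartet=1 acc=0xD bytes_emitted=0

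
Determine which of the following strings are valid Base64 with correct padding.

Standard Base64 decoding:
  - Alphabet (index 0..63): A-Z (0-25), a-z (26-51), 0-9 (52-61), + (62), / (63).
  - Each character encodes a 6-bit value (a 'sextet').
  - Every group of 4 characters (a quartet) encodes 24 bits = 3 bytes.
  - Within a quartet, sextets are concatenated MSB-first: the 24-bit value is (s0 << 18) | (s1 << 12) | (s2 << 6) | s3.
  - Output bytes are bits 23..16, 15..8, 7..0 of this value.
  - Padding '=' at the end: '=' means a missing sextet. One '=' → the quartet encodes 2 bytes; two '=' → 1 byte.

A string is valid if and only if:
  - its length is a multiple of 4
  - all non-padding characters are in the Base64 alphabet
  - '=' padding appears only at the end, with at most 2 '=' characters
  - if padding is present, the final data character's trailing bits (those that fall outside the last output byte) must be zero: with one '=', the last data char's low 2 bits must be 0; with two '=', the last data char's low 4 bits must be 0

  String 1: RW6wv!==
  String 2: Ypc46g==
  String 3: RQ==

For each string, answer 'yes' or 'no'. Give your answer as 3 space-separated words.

Answer: no yes yes

Derivation:
String 1: 'RW6wv!==' → invalid (bad char(s): ['!'])
String 2: 'Ypc46g==' → valid
String 3: 'RQ==' → valid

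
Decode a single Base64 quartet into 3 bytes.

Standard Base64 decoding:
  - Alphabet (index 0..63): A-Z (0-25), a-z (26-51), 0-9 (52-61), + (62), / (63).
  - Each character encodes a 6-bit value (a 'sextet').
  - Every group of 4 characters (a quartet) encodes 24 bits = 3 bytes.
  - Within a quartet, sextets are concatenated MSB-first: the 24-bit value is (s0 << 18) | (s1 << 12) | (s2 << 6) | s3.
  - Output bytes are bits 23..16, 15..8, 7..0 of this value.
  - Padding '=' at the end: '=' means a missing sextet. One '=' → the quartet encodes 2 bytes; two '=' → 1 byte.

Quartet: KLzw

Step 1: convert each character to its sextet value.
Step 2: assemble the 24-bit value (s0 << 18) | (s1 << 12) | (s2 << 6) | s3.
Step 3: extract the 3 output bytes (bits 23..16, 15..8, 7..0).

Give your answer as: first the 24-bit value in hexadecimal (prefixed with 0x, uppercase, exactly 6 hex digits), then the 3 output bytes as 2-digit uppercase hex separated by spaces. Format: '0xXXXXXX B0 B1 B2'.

Sextets: K=10, L=11, z=51, w=48
24-bit: (10<<18) | (11<<12) | (51<<6) | 48
      = 0x280000 | 0x00B000 | 0x000CC0 | 0x000030
      = 0x28BCF0
Bytes: (v>>16)&0xFF=28, (v>>8)&0xFF=BC, v&0xFF=F0

Answer: 0x28BCF0 28 BC F0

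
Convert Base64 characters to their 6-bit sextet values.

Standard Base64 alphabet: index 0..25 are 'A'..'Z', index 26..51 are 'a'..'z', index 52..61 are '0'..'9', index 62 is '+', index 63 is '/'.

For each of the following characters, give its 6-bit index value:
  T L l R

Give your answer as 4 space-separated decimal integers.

Answer: 19 11 37 17

Derivation:
'T': A..Z range, ord('T') − ord('A') = 19
'L': A..Z range, ord('L') − ord('A') = 11
'l': a..z range, 26 + ord('l') − ord('a') = 37
'R': A..Z range, ord('R') − ord('A') = 17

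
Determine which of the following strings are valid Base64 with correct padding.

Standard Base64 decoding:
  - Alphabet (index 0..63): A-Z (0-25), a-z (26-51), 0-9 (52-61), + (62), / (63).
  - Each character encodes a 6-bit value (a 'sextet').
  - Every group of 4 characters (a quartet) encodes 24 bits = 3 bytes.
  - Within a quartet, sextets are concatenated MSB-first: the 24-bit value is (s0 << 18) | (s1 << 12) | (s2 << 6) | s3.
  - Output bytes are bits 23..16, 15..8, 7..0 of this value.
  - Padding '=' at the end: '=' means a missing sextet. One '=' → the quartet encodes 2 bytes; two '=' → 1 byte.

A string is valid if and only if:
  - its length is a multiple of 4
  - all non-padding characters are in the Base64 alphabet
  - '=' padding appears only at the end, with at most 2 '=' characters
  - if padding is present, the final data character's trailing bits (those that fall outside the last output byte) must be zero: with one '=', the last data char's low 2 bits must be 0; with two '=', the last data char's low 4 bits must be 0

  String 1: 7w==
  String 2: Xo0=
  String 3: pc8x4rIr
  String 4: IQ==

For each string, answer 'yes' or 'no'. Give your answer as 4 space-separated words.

String 1: '7w==' → valid
String 2: 'Xo0=' → valid
String 3: 'pc8x4rIr' → valid
String 4: 'IQ==' → valid

Answer: yes yes yes yes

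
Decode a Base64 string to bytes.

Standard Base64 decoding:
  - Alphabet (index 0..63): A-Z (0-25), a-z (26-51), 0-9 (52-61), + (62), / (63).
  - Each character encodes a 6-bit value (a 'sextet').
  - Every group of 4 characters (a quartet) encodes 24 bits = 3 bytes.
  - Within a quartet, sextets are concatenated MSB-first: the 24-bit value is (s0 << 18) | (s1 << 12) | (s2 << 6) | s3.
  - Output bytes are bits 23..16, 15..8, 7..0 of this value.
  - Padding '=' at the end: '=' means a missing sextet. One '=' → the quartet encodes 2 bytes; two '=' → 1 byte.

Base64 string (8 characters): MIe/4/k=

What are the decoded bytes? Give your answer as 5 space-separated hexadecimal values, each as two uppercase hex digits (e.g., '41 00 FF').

After char 0 ('M'=12): chars_in_quartet=1 acc=0xC bytes_emitted=0
After char 1 ('I'=8): chars_in_quartet=2 acc=0x308 bytes_emitted=0
After char 2 ('e'=30): chars_in_quartet=3 acc=0xC21E bytes_emitted=0
After char 3 ('/'=63): chars_in_quartet=4 acc=0x3087BF -> emit 30 87 BF, reset; bytes_emitted=3
After char 4 ('4'=56): chars_in_quartet=1 acc=0x38 bytes_emitted=3
After char 5 ('/'=63): chars_in_quartet=2 acc=0xE3F bytes_emitted=3
After char 6 ('k'=36): chars_in_quartet=3 acc=0x38FE4 bytes_emitted=3
Padding '=': partial quartet acc=0x38FE4 -> emit E3 F9; bytes_emitted=5

Answer: 30 87 BF E3 F9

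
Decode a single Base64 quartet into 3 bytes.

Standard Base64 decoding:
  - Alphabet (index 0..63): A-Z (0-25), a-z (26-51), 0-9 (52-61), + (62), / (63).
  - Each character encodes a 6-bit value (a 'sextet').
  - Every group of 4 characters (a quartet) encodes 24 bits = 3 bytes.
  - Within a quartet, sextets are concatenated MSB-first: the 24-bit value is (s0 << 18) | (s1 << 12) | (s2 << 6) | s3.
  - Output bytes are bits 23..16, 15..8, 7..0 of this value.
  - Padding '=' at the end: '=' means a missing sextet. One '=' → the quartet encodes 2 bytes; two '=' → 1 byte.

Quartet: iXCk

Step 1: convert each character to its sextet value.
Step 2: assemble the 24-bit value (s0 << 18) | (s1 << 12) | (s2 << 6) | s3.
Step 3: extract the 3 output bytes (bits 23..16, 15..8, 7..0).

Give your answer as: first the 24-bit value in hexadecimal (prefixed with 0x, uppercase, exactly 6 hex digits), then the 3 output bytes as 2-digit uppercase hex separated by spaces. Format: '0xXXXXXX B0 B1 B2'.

Sextets: i=34, X=23, C=2, k=36
24-bit: (34<<18) | (23<<12) | (2<<6) | 36
      = 0x880000 | 0x017000 | 0x000080 | 0x000024
      = 0x8970A4
Bytes: (v>>16)&0xFF=89, (v>>8)&0xFF=70, v&0xFF=A4

Answer: 0x8970A4 89 70 A4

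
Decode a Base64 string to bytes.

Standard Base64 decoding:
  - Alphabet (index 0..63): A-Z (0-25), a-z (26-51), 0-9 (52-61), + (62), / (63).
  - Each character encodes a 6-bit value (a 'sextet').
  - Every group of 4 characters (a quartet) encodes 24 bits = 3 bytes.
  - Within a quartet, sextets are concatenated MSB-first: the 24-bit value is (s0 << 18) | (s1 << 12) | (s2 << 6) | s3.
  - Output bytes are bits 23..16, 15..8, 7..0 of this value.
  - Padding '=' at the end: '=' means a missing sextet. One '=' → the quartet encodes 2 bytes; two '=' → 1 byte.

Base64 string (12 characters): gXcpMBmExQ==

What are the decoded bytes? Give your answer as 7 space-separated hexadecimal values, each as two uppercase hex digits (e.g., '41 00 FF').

After char 0 ('g'=32): chars_in_quartet=1 acc=0x20 bytes_emitted=0
After char 1 ('X'=23): chars_in_quartet=2 acc=0x817 bytes_emitted=0
After char 2 ('c'=28): chars_in_quartet=3 acc=0x205DC bytes_emitted=0
After char 3 ('p'=41): chars_in_quartet=4 acc=0x817729 -> emit 81 77 29, reset; bytes_emitted=3
After char 4 ('M'=12): chars_in_quartet=1 acc=0xC bytes_emitted=3
After char 5 ('B'=1): chars_in_quartet=2 acc=0x301 bytes_emitted=3
After char 6 ('m'=38): chars_in_quartet=3 acc=0xC066 bytes_emitted=3
After char 7 ('E'=4): chars_in_quartet=4 acc=0x301984 -> emit 30 19 84, reset; bytes_emitted=6
After char 8 ('x'=49): chars_in_quartet=1 acc=0x31 bytes_emitted=6
After char 9 ('Q'=16): chars_in_quartet=2 acc=0xC50 bytes_emitted=6
Padding '==': partial quartet acc=0xC50 -> emit C5; bytes_emitted=7

Answer: 81 77 29 30 19 84 C5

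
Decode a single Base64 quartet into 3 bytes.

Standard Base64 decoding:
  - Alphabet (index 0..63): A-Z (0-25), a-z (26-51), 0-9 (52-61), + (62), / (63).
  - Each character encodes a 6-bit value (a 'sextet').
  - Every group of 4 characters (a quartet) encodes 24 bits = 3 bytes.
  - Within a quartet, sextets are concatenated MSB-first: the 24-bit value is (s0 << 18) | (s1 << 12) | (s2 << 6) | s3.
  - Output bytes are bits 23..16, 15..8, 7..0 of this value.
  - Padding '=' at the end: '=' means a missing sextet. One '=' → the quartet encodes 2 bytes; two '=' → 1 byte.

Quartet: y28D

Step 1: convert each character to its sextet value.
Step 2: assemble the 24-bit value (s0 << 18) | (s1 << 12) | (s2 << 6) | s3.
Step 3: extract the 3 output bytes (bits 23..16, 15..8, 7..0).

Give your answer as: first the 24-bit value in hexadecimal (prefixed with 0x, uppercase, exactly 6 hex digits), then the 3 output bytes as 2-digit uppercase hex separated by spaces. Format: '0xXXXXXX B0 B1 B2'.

Sextets: y=50, 2=54, 8=60, D=3
24-bit: (50<<18) | (54<<12) | (60<<6) | 3
      = 0xC80000 | 0x036000 | 0x000F00 | 0x000003
      = 0xCB6F03
Bytes: (v>>16)&0xFF=CB, (v>>8)&0xFF=6F, v&0xFF=03

Answer: 0xCB6F03 CB 6F 03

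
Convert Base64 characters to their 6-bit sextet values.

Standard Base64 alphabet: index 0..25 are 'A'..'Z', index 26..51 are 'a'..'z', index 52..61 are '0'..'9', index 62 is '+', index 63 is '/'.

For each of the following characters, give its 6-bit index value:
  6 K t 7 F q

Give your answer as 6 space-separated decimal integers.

Answer: 58 10 45 59 5 42

Derivation:
'6': 0..9 range, 52 + ord('6') − ord('0') = 58
'K': A..Z range, ord('K') − ord('A') = 10
't': a..z range, 26 + ord('t') − ord('a') = 45
'7': 0..9 range, 52 + ord('7') − ord('0') = 59
'F': A..Z range, ord('F') − ord('A') = 5
'q': a..z range, 26 + ord('q') − ord('a') = 42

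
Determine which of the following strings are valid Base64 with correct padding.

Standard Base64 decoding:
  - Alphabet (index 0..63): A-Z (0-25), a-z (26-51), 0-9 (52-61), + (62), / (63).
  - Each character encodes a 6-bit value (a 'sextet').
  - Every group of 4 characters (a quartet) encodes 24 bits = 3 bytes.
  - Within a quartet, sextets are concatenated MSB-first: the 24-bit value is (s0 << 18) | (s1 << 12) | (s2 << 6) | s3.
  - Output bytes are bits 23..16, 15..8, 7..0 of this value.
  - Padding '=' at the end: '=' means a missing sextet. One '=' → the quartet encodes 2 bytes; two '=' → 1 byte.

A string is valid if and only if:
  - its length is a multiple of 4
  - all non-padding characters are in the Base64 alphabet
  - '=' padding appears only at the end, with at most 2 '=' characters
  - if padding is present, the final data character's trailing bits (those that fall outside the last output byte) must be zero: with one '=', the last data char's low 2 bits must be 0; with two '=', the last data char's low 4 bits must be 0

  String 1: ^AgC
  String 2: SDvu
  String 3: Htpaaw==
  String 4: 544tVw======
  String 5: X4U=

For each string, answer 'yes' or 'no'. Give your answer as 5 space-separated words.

Answer: no yes yes no yes

Derivation:
String 1: '^AgC' → invalid (bad char(s): ['^'])
String 2: 'SDvu' → valid
String 3: 'Htpaaw==' → valid
String 4: '544tVw======' → invalid (6 pad chars (max 2))
String 5: 'X4U=' → valid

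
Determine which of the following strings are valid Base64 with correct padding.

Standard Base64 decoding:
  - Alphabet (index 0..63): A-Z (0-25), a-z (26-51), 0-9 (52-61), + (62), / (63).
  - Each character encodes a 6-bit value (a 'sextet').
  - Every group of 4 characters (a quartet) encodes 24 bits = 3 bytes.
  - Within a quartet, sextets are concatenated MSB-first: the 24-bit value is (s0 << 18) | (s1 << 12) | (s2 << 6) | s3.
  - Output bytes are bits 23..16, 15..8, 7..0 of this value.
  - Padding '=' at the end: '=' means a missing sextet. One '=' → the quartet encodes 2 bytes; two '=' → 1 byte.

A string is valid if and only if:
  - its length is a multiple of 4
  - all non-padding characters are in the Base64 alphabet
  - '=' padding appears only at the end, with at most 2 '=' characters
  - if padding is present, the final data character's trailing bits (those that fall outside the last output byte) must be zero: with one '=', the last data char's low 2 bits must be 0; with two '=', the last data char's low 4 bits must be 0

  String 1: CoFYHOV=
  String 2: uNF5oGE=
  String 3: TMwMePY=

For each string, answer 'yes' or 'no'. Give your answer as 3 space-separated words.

Answer: no yes yes

Derivation:
String 1: 'CoFYHOV=' → invalid (bad trailing bits)
String 2: 'uNF5oGE=' → valid
String 3: 'TMwMePY=' → valid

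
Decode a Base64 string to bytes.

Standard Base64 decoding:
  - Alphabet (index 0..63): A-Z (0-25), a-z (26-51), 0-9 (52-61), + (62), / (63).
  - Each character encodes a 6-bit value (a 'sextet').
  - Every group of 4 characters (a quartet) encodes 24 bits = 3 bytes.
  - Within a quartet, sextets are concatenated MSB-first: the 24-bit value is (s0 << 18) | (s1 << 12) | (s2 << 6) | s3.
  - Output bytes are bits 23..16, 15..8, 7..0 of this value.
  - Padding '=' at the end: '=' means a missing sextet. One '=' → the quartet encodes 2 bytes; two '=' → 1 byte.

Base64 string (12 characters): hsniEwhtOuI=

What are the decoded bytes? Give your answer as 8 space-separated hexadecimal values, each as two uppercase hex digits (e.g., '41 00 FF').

After char 0 ('h'=33): chars_in_quartet=1 acc=0x21 bytes_emitted=0
After char 1 ('s'=44): chars_in_quartet=2 acc=0x86C bytes_emitted=0
After char 2 ('n'=39): chars_in_quartet=3 acc=0x21B27 bytes_emitted=0
After char 3 ('i'=34): chars_in_quartet=4 acc=0x86C9E2 -> emit 86 C9 E2, reset; bytes_emitted=3
After char 4 ('E'=4): chars_in_quartet=1 acc=0x4 bytes_emitted=3
After char 5 ('w'=48): chars_in_quartet=2 acc=0x130 bytes_emitted=3
After char 6 ('h'=33): chars_in_quartet=3 acc=0x4C21 bytes_emitted=3
After char 7 ('t'=45): chars_in_quartet=4 acc=0x13086D -> emit 13 08 6D, reset; bytes_emitted=6
After char 8 ('O'=14): chars_in_quartet=1 acc=0xE bytes_emitted=6
After char 9 ('u'=46): chars_in_quartet=2 acc=0x3AE bytes_emitted=6
After char 10 ('I'=8): chars_in_quartet=3 acc=0xEB88 bytes_emitted=6
Padding '=': partial quartet acc=0xEB88 -> emit 3A E2; bytes_emitted=8

Answer: 86 C9 E2 13 08 6D 3A E2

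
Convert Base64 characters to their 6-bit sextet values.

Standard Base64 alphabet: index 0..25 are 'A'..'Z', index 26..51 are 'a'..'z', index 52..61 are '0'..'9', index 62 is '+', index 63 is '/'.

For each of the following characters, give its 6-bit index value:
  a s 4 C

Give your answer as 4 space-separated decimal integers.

'a': a..z range, 26 + ord('a') − ord('a') = 26
's': a..z range, 26 + ord('s') − ord('a') = 44
'4': 0..9 range, 52 + ord('4') − ord('0') = 56
'C': A..Z range, ord('C') − ord('A') = 2

Answer: 26 44 56 2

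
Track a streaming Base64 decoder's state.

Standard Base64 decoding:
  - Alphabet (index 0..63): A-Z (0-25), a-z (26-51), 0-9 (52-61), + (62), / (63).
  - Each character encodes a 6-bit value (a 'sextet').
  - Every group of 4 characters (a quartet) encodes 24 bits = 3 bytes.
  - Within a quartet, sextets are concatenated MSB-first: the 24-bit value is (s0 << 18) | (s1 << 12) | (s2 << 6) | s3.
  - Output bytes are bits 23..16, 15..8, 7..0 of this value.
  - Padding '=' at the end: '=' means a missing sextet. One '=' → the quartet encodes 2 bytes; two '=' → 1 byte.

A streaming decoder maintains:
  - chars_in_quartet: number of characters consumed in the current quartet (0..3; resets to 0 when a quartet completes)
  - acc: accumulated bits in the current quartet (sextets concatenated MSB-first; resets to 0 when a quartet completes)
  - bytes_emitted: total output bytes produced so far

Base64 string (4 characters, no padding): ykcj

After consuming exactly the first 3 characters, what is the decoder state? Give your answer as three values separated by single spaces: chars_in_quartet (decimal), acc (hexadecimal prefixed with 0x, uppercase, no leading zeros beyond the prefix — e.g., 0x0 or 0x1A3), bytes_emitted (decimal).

Answer: 3 0x3291C 0

Derivation:
After char 0 ('y'=50): chars_in_quartet=1 acc=0x32 bytes_emitted=0
After char 1 ('k'=36): chars_in_quartet=2 acc=0xCA4 bytes_emitted=0
After char 2 ('c'=28): chars_in_quartet=3 acc=0x3291C bytes_emitted=0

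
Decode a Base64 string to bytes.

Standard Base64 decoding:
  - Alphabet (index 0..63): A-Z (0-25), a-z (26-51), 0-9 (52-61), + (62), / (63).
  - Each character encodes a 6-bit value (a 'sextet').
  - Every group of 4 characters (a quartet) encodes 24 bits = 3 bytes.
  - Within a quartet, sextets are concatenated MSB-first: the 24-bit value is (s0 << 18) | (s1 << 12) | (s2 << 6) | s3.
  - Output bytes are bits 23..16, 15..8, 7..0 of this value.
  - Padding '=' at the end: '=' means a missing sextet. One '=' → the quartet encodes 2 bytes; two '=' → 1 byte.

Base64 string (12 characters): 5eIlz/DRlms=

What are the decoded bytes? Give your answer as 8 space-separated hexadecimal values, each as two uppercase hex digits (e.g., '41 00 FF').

Answer: E5 E2 25 CF F0 D1 96 6B

Derivation:
After char 0 ('5'=57): chars_in_quartet=1 acc=0x39 bytes_emitted=0
After char 1 ('e'=30): chars_in_quartet=2 acc=0xE5E bytes_emitted=0
After char 2 ('I'=8): chars_in_quartet=3 acc=0x39788 bytes_emitted=0
After char 3 ('l'=37): chars_in_quartet=4 acc=0xE5E225 -> emit E5 E2 25, reset; bytes_emitted=3
After char 4 ('z'=51): chars_in_quartet=1 acc=0x33 bytes_emitted=3
After char 5 ('/'=63): chars_in_quartet=2 acc=0xCFF bytes_emitted=3
After char 6 ('D'=3): chars_in_quartet=3 acc=0x33FC3 bytes_emitted=3
After char 7 ('R'=17): chars_in_quartet=4 acc=0xCFF0D1 -> emit CF F0 D1, reset; bytes_emitted=6
After char 8 ('l'=37): chars_in_quartet=1 acc=0x25 bytes_emitted=6
After char 9 ('m'=38): chars_in_quartet=2 acc=0x966 bytes_emitted=6
After char 10 ('s'=44): chars_in_quartet=3 acc=0x259AC bytes_emitted=6
Padding '=': partial quartet acc=0x259AC -> emit 96 6B; bytes_emitted=8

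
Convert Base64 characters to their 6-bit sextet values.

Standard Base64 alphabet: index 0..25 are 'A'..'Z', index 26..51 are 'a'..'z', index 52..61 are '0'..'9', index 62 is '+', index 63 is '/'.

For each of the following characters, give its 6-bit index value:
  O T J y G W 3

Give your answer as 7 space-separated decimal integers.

Answer: 14 19 9 50 6 22 55

Derivation:
'O': A..Z range, ord('O') − ord('A') = 14
'T': A..Z range, ord('T') − ord('A') = 19
'J': A..Z range, ord('J') − ord('A') = 9
'y': a..z range, 26 + ord('y') − ord('a') = 50
'G': A..Z range, ord('G') − ord('A') = 6
'W': A..Z range, ord('W') − ord('A') = 22
'3': 0..9 range, 52 + ord('3') − ord('0') = 55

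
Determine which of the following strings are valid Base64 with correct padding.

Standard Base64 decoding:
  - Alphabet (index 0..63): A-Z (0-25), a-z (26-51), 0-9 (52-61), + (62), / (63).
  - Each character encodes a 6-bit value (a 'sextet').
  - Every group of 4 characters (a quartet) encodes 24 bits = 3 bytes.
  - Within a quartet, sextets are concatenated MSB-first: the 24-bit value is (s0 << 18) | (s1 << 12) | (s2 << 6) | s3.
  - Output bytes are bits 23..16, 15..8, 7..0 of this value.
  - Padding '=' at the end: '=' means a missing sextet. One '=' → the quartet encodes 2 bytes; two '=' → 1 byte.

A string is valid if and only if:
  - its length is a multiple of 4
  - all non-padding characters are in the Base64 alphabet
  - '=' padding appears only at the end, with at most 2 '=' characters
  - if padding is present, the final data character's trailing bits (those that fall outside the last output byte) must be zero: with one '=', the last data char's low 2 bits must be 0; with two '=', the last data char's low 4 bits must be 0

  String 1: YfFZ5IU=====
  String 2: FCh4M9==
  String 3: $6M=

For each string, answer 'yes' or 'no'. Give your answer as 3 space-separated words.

String 1: 'YfFZ5IU=====' → invalid (5 pad chars (max 2))
String 2: 'FCh4M9==' → invalid (bad trailing bits)
String 3: '$6M=' → invalid (bad char(s): ['$'])

Answer: no no no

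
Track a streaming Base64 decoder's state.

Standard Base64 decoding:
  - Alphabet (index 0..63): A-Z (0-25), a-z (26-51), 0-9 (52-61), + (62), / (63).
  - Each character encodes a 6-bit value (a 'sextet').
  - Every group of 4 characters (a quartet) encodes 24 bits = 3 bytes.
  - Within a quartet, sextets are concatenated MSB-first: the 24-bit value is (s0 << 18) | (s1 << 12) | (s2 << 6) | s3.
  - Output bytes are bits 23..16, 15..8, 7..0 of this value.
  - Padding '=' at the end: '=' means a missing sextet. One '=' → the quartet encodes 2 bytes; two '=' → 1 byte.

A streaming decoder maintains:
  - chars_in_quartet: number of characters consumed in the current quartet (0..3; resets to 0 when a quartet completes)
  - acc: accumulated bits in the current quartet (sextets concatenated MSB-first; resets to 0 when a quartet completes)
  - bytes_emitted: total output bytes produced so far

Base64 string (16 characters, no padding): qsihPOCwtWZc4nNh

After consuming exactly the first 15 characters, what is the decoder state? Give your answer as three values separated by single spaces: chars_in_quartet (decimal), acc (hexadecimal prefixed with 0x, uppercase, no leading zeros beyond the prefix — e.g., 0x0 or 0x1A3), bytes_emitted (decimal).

After char 0 ('q'=42): chars_in_quartet=1 acc=0x2A bytes_emitted=0
After char 1 ('s'=44): chars_in_quartet=2 acc=0xAAC bytes_emitted=0
After char 2 ('i'=34): chars_in_quartet=3 acc=0x2AB22 bytes_emitted=0
After char 3 ('h'=33): chars_in_quartet=4 acc=0xAAC8A1 -> emit AA C8 A1, reset; bytes_emitted=3
After char 4 ('P'=15): chars_in_quartet=1 acc=0xF bytes_emitted=3
After char 5 ('O'=14): chars_in_quartet=2 acc=0x3CE bytes_emitted=3
After char 6 ('C'=2): chars_in_quartet=3 acc=0xF382 bytes_emitted=3
After char 7 ('w'=48): chars_in_quartet=4 acc=0x3CE0B0 -> emit 3C E0 B0, reset; bytes_emitted=6
After char 8 ('t'=45): chars_in_quartet=1 acc=0x2D bytes_emitted=6
After char 9 ('W'=22): chars_in_quartet=2 acc=0xB56 bytes_emitted=6
After char 10 ('Z'=25): chars_in_quartet=3 acc=0x2D599 bytes_emitted=6
After char 11 ('c'=28): chars_in_quartet=4 acc=0xB5665C -> emit B5 66 5C, reset; bytes_emitted=9
After char 12 ('4'=56): chars_in_quartet=1 acc=0x38 bytes_emitted=9
After char 13 ('n'=39): chars_in_quartet=2 acc=0xE27 bytes_emitted=9
After char 14 ('N'=13): chars_in_quartet=3 acc=0x389CD bytes_emitted=9

Answer: 3 0x389CD 9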